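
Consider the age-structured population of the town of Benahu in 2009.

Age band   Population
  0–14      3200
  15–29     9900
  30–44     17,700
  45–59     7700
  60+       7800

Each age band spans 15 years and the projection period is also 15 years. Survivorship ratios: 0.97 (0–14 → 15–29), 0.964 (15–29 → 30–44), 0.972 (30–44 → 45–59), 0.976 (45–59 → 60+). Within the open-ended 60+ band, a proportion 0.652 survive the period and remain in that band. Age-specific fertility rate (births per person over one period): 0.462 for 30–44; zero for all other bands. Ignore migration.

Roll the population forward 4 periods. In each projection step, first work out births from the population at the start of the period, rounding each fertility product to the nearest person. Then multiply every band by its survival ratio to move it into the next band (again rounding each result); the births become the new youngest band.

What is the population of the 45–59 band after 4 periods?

Call the bands 1 to 5, youngest first.
Period 1:
Births: 17700 × 0.462 = 8177
Band 2: 3200 × 0.97 = 3104
Band 3: 9900 × 0.964 = 9544
Band 4: 17700 × 0.972 = 17204
Band 5: 7700 × 0.976 + 7800 × 0.652 = 7515 + 5086 = 12601
Population now: 0–14=8177, 15–29=3104, 30–44=9544, 45–59=17204, 60+=12601
Period 2:
Births: 9544 × 0.462 = 4409
Band 2: 8177 × 0.97 = 7932
Band 3: 3104 × 0.964 = 2992
Band 4: 9544 × 0.972 = 9277
Band 5: 17204 × 0.976 + 12601 × 0.652 = 16791 + 8216 = 25007
Population now: 0–14=4409, 15–29=7932, 30–44=2992, 45–59=9277, 60+=25007
Period 3:
Births: 2992 × 0.462 = 1382
Band 2: 4409 × 0.97 = 4277
Band 3: 7932 × 0.964 = 7646
Band 4: 2992 × 0.972 = 2908
Band 5: 9277 × 0.976 + 25007 × 0.652 = 9054 + 16305 = 25359
Population now: 0–14=1382, 15–29=4277, 30–44=7646, 45–59=2908, 60+=25359
Period 4:
Births: 7646 × 0.462 = 3532
Band 2: 1382 × 0.97 = 1341
Band 3: 4277 × 0.964 = 4123
Band 4: 7646 × 0.972 = 7432
Band 5: 2908 × 0.976 + 25359 × 0.652 = 2838 + 16534 = 19372
Population now: 0–14=3532, 15–29=1341, 30–44=4123, 45–59=7432, 60+=19372

7432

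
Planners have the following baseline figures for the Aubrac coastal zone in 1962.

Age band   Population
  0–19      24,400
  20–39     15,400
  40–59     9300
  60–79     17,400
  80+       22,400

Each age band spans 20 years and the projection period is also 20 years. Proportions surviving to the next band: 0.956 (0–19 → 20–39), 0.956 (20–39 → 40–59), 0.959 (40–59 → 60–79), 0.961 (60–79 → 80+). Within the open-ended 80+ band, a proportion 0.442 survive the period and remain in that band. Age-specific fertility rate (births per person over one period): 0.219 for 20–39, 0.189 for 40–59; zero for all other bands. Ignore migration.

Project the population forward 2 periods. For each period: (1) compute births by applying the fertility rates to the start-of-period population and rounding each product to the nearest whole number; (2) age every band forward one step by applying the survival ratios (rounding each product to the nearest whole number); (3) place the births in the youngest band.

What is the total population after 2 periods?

[period 1]
Births: 15400 × 0.219 = 3373 ; 9300 × 0.189 = 1758 → total 5131
20–39: 24400 × 0.956 = 23326
40–59: 15400 × 0.956 = 14722
60–79: 9300 × 0.959 = 8919
80+: 17400 × 0.961 + 22400 × 0.442 = 16721 + 9901 = 26622
Population now: 0–19=5131, 20–39=23326, 40–59=14722, 60–79=8919, 80+=26622
[period 2]
Births: 23326 × 0.219 = 5108 ; 14722 × 0.189 = 2782 → total 7890
20–39: 5131 × 0.956 = 4905
40–59: 23326 × 0.956 = 22300
60–79: 14722 × 0.959 = 14118
80+: 8919 × 0.961 + 26622 × 0.442 = 8571 + 11767 = 20338
Population now: 0–19=7890, 20–39=4905, 40–59=22300, 60–79=14118, 80+=20338
Total after period 2: 7890 + 4905 + 22300 + 14118 + 20338 = 69551

69551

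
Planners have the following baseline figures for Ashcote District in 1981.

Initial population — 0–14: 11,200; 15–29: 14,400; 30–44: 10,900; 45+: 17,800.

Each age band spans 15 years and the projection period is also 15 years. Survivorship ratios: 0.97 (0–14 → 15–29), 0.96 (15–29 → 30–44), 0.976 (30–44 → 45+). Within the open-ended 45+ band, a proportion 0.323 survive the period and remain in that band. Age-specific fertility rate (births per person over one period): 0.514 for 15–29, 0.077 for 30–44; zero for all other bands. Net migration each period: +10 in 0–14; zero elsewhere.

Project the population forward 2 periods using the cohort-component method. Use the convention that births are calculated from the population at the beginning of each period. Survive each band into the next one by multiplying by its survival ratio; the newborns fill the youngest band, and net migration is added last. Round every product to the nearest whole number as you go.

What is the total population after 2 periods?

43875

After projecting period 1:
Births: 14400 × 0.514 = 7402  |  10900 × 0.077 = 839 → total 8241
15–29: 11200 × 0.97 = 10864
30–44: 14400 × 0.96 = 13824
45+: 10900 × 0.976 + 17800 × 0.323 = 10638 + 5749 = 16387
Net migration: 0–14 + 10 → 8251
End of period: [8251, 10864, 13824, 16387]
After projecting period 2:
Births: 10864 × 0.514 = 5584  |  13824 × 0.077 = 1064 → total 6648
15–29: 8251 × 0.97 = 8003
30–44: 10864 × 0.96 = 10429
45+: 13824 × 0.976 + 16387 × 0.323 = 13492 + 5293 = 18785
Net migration: 0–14 + 10 → 6658
End of period: [6658, 8003, 10429, 18785]
Total after period 2: 6658 + 8003 + 10429 + 18785 = 43875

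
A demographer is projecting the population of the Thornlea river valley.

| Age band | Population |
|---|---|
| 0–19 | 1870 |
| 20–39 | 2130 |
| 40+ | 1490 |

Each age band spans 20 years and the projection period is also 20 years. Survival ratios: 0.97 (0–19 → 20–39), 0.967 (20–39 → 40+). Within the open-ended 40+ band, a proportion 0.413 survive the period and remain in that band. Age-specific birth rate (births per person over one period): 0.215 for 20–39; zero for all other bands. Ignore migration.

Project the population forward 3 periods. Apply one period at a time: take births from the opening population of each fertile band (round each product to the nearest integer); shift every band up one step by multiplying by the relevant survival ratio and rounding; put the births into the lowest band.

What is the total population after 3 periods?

2083

Let band 1 be 0–19 through band 3 = 40+.
[period 1]
Births: 2130 × 0.215 = 458
Band 2: 1870 × 0.97 = 1814
Band 3: 2130 × 0.967 + 1490 × 0.413 = 2060 + 615 = 2675
Population now: 0–19=458, 20–39=1814, 40+=2675
[period 2]
Births: 1814 × 0.215 = 390
Band 2: 458 × 0.97 = 444
Band 3: 1814 × 0.967 + 2675 × 0.413 = 1754 + 1105 = 2859
Population now: 0–19=390, 20–39=444, 40+=2859
[period 3]
Births: 444 × 0.215 = 95
Band 2: 390 × 0.97 = 378
Band 3: 444 × 0.967 + 2859 × 0.413 = 429 + 1181 = 1610
Population now: 0–19=95, 20–39=378, 40+=1610
Total after period 3: 95 + 378 + 1610 = 2083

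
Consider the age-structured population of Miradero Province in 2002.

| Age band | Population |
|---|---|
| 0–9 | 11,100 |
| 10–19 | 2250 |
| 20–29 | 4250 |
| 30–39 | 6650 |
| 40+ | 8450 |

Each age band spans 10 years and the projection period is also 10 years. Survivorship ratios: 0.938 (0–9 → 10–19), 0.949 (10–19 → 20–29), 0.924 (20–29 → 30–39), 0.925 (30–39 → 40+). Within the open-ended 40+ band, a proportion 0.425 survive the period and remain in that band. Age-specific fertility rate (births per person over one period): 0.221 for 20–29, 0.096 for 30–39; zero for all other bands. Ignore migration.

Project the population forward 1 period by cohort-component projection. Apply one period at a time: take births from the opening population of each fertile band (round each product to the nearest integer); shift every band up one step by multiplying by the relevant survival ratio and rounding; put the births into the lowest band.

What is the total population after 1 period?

Period 1.
Births: 4250 * 0.221 = 939, 6650 * 0.096 = 638 ⇒ total 1577
10–19: 11100 * 0.938 = 10412
20–29: 2250 * 0.949 = 2135
30–39: 4250 * 0.924 = 3927
40+: 6650 * 0.925 + 8450 * 0.425 = 6151 + 3591 = 9742
Giving 1577 / 10412 / 2135 / 3927 / 9742.
Total after period 1: 1577 + 10412 + 2135 + 3927 + 9742 = 27793

27793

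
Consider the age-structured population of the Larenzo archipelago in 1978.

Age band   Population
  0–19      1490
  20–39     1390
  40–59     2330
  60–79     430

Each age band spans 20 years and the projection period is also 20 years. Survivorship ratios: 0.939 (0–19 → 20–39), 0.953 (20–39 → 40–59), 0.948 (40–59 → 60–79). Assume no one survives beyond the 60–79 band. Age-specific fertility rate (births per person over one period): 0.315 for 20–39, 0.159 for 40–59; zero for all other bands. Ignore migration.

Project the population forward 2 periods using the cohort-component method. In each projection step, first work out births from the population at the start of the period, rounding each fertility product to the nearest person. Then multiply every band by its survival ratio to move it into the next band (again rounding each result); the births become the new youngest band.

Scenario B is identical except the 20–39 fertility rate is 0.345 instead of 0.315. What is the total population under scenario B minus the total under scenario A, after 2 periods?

[period 1]
Births: 1390 × 0.315 = 438, 2330 × 0.159 = 370 — total 808
20–39: 1490 × 0.939 = 1399
40–59: 1390 × 0.953 = 1325
60–79: 2330 × 0.948 = 2209
End of period: [808, 1399, 1325, 2209]
[period 2]
Births: 1399 × 0.315 = 441, 1325 × 0.159 = 211 — total 652
20–39: 808 × 0.939 = 759
40–59: 1399 × 0.953 = 1333
60–79: 1325 × 0.948 = 1256
End of period: [652, 759, 1333, 1256]
Scenario A total after 2 periods: 4000
Scenario B projection —
[period 1]
Births: 1390 × 0.345 = 480, 2330 × 0.159 = 370 — total 850
20–39: 1490 × 0.939 = 1399
40–59: 1390 × 0.953 = 1325
60–79: 2330 × 0.948 = 2209
End of period: [850, 1399, 1325, 2209]
[period 2]
Births: 1399 × 0.345 = 483, 1325 × 0.159 = 211 — total 694
20–39: 850 × 0.939 = 798
40–59: 1399 × 0.953 = 1333
60–79: 1325 × 0.948 = 1256
End of period: [694, 798, 1333, 1256]
Scenario B total after 2 periods: 4081
Difference B − A = 4081 − 4000 = 81

81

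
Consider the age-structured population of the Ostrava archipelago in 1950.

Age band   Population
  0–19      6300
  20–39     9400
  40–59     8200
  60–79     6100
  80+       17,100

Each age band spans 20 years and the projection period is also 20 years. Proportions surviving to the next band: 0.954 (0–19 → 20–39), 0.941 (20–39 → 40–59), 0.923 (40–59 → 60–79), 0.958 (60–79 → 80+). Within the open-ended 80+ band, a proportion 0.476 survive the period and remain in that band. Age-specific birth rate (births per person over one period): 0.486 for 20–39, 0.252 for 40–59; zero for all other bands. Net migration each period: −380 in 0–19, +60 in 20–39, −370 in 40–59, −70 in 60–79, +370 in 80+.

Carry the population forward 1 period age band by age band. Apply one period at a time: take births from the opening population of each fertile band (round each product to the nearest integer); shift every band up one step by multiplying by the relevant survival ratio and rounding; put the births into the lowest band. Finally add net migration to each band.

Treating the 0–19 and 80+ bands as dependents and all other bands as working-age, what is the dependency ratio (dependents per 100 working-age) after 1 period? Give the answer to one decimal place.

[period 1]
Births: 9400 × 0.486 = 4568 ; 8200 × 0.252 = 2066 ⇒ total 6634
20–39: 6300 × 0.954 = 6010
40–59: 9400 × 0.941 = 8845
60–79: 8200 × 0.923 = 7569
80+: 6100 × 0.958 + 17100 × 0.476 = 5844 + 8140 = 13984
Net migration: 0–19 − 380 → 6254; 20–39 + 60 → 6070; 40–59 − 370 → 8475; 60–79 − 70 → 7499; 80+ + 370 → 14354
Population now: 0–19=6254, 20–39=6070, 40–59=8475, 60–79=7499, 80+=14354
Dependents (band 0–19 + band 80+) = 6254 + 14354 = 20608; working-age = 22044; ratio = 20608/22044 × 100 = 93.5

93.5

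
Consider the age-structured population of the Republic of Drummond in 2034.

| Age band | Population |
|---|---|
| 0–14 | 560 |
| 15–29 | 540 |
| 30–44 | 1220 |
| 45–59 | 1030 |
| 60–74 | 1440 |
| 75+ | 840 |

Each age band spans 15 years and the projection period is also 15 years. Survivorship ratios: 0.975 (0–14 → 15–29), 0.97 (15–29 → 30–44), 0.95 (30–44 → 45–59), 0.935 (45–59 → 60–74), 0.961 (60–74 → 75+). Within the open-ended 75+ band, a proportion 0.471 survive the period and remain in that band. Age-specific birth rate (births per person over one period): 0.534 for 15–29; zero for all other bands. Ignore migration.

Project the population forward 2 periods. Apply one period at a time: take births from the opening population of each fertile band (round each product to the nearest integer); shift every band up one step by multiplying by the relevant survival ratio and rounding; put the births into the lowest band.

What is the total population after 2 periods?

Period 1:
Births: 540 × 0.534 = 288
15–29: 560 × 0.975 = 546
30–44: 540 × 0.97 = 524
45–59: 1220 × 0.95 = 1159
60–74: 1030 × 0.935 = 963
75+: 1440 × 0.961 + 840 × 0.471 = 1384 + 396 = 1780
End of period: [288, 546, 524, 1159, 963, 1780]
Period 2:
Births: 546 × 0.534 = 292
15–29: 288 × 0.975 = 281
30–44: 546 × 0.97 = 530
45–59: 524 × 0.95 = 498
60–74: 1159 × 0.935 = 1084
75+: 963 × 0.961 + 1780 × 0.471 = 925 + 838 = 1763
End of period: [292, 281, 530, 498, 1084, 1763]
Total after period 2: 292 + 281 + 530 + 498 + 1084 + 1763 = 4448

4448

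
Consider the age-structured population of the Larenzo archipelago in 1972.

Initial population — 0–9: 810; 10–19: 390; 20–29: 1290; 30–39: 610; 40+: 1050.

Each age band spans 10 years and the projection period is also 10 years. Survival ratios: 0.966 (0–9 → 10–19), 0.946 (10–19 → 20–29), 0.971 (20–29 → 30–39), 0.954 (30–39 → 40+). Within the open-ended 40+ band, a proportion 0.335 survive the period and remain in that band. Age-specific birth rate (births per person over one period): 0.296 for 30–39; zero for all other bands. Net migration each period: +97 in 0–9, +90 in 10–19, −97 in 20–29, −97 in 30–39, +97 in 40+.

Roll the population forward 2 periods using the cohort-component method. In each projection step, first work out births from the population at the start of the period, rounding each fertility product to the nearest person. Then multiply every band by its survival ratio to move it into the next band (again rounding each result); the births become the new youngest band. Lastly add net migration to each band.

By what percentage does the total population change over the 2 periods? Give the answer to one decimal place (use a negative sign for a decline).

-22.0

— Period 1 —
Births: 610 × 0.296 = 181
10–19: 810 × 0.966 = 782
20–29: 390 × 0.946 = 369
30–39: 1290 × 0.971 = 1253
40+: 610 × 0.954 + 1050 × 0.335 = 582 + 352 = 934
Net migration: 0–9 + 97 → 278; 10–19 + 90 → 872; 20–29 − 97 → 272; 30–39 − 97 → 1156; 40+ + 97 → 1031
Population now: 0–9=278, 10–19=872, 20–29=272, 30–39=1156, 40+=1031
— Period 2 —
Births: 1156 × 0.296 = 342
10–19: 278 × 0.966 = 269
20–29: 872 × 0.946 = 825
30–39: 272 × 0.971 = 264
40+: 1156 × 0.954 + 1031 × 0.335 = 1103 + 345 = 1448
Net migration: 0–9 + 97 → 439; 10–19 + 90 → 359; 20–29 − 97 → 728; 30–39 − 97 → 167; 40+ + 97 → 1545
Population now: 0–9=439, 10–19=359, 20–29=728, 30–39=167, 40+=1545
Total: 4150 → 3238; change = -912; percentage change = -22.0%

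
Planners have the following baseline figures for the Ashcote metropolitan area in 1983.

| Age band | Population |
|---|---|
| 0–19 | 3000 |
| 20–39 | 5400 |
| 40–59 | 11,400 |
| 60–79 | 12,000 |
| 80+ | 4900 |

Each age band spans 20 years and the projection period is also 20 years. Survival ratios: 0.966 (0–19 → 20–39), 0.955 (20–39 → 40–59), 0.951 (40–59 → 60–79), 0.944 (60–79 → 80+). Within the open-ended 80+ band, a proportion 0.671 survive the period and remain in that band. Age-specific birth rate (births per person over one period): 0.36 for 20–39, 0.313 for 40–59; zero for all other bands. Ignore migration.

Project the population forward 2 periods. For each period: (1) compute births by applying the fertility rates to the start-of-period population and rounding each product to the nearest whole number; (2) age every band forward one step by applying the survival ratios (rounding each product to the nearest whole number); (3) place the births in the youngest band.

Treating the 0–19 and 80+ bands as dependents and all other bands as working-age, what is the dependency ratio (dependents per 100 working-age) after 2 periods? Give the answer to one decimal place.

174.6

(Bands numbered youngest = 1 to oldest = 5.)
[period 1]
Births: 5400 × 0.36 = 1944 ; 11400 × 0.313 = 3568 → total 5512
Band 2: 3000 × 0.966 = 2898
Band 3: 5400 × 0.955 = 5157
Band 4: 11400 × 0.951 = 10841
Band 5: 12000 × 0.944 + 4900 × 0.671 = 11328 + 3288 = 14616
Population now: 0–19=5512, 20–39=2898, 40–59=5157, 60–79=10841, 80+=14616
[period 2]
Births: 2898 × 0.36 = 1043 ; 5157 × 0.313 = 1614 → total 2657
Band 2: 5512 × 0.966 = 5325
Band 3: 2898 × 0.955 = 2768
Band 4: 5157 × 0.951 = 4904
Band 5: 10841 × 0.944 + 14616 × 0.671 = 10234 + 9807 = 20041
Population now: 0–19=2657, 20–39=5325, 40–59=2768, 60–79=4904, 80+=20041
Dependents (band 0–19 + band 80+) = 2657 + 20041 = 22698; working-age = 12997; ratio = 22698/12997 × 100 = 174.6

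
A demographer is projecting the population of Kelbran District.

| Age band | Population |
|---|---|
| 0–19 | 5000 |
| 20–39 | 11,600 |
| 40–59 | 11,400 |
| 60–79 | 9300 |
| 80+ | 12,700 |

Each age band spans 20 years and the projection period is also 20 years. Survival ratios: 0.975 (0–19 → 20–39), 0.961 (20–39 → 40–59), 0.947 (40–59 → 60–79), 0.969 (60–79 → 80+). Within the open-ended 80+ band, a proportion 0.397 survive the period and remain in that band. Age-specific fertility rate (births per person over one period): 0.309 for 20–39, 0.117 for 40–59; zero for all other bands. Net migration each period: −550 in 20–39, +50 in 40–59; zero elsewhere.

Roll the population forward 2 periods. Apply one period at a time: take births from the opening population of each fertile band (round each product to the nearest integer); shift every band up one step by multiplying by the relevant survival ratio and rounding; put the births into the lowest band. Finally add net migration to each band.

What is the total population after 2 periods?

Numbering the groups 1..5 from youngest to oldest:
Period 1:
Births: 11600 × 0.309 = 3584  |  11400 × 0.117 = 1334 ⇒ total 4918
Group 2: 5000 × 0.975 = 4875
Group 3: 11600 × 0.961 = 11148
Group 4: 11400 × 0.947 = 10796
Group 5: 9300 × 0.969 + 12700 × 0.397 = 9012 + 5042 = 14054
Net migration: Group 2 − 550 → 4325; Group 3 + 50 → 11198
→ [4918, 4325, 11198, 10796, 14054]
Period 2:
Births: 4325 × 0.309 = 1336  |  11198 × 0.117 = 1310 ⇒ total 2646
Group 2: 4918 × 0.975 = 4795
Group 3: 4325 × 0.961 = 4156
Group 4: 11198 × 0.947 = 10605
Group 5: 10796 × 0.969 + 14054 × 0.397 = 10461 + 5579 = 16040
Net migration: Group 2 − 550 → 4245; Group 3 + 50 → 4206
→ [2646, 4245, 4206, 10605, 16040]
Total after period 2: 2646 + 4245 + 4206 + 10605 + 16040 = 37742

37742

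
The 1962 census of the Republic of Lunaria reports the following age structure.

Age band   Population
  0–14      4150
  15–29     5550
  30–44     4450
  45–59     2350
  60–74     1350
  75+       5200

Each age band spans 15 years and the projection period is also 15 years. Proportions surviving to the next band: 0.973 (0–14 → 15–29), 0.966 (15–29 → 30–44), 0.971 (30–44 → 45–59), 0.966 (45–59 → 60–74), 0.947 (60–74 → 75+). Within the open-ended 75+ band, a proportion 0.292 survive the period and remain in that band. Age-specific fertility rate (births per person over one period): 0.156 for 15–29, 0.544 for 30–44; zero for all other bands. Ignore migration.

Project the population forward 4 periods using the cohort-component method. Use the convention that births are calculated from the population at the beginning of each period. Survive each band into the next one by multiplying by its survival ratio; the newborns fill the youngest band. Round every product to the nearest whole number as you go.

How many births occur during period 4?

Numbering the bands 1..6 from youngest to oldest:
Period 1:
Births: 5550 * 0.156 = 866  |  4450 * 0.544 = 2421 → 3287
Band 2: 4150 * 0.973 = 4038
Band 3: 5550 * 0.966 = 5361
Band 4: 4450 * 0.971 = 4321
Band 5: 2350 * 0.966 = 2270
Band 6: 1350 * 0.947 + 5200 * 0.292 = 1278 + 1518 = 2796
Giving 3287 / 4038 / 5361 / 4321 / 2270 / 2796.
Period 2:
Births: 4038 * 0.156 = 630  |  5361 * 0.544 = 2916 → 3546
Band 2: 3287 * 0.973 = 3198
Band 3: 4038 * 0.966 = 3901
Band 4: 5361 * 0.971 = 5206
Band 5: 4321 * 0.966 = 4174
Band 6: 2270 * 0.947 + 2796 * 0.292 = 2150 + 816 = 2966
Giving 3546 / 3198 / 3901 / 5206 / 4174 / 2966.
Period 3:
Births: 3198 * 0.156 = 499  |  3901 * 0.544 = 2122 → 2621
Band 2: 3546 * 0.973 = 3450
Band 3: 3198 * 0.966 = 3089
Band 4: 3901 * 0.971 = 3788
Band 5: 5206 * 0.966 = 5029
Band 6: 4174 * 0.947 + 2966 * 0.292 = 3953 + 866 = 4819
Giving 2621 / 3450 / 3089 / 3788 / 5029 / 4819.
Period 4:
Births: 3450 * 0.156 = 538  |  3089 * 0.544 = 1680 → 2218
Band 2: 2621 * 0.973 = 2550
Band 3: 3450 * 0.966 = 3333
Band 4: 3089 * 0.971 = 2999
Band 5: 3788 * 0.966 = 3659
Band 6: 5029 * 0.947 + 4819 * 0.292 = 4762 + 1407 = 6169
Giving 2218 / 2550 / 3333 / 2999 / 3659 / 6169.

2218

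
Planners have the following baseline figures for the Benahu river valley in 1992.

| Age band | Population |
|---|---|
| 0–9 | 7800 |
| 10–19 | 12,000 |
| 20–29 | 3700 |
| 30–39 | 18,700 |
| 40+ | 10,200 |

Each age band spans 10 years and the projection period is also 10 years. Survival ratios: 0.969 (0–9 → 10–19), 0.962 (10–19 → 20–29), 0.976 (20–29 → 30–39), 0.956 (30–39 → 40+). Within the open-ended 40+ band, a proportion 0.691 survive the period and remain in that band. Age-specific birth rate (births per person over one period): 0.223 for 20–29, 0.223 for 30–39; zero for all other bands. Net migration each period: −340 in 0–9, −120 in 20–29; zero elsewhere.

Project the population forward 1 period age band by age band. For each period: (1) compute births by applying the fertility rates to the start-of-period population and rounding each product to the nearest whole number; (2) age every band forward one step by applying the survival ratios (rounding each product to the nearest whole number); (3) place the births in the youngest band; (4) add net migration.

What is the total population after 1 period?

Call the bands 1 to 5, youngest first.
[period 1]
Births: 3700 × 0.223 = 825  |  18700 × 0.223 = 4170 ⇒ total 4995
Band 2: 7800 × 0.969 = 7558
Band 3: 12000 × 0.962 = 11544
Band 4: 3700 × 0.976 = 3611
Band 5: 18700 × 0.956 + 10200 × 0.691 = 17877 + 7048 = 24925
Net migration: Band 1 − 340 → 4655; Band 3 − 120 → 11424
Population now: 0–9=4655, 10–19=7558, 20–29=11424, 30–39=3611, 40+=24925
Total after period 1: 4655 + 7558 + 11424 + 3611 + 24925 = 52173

52173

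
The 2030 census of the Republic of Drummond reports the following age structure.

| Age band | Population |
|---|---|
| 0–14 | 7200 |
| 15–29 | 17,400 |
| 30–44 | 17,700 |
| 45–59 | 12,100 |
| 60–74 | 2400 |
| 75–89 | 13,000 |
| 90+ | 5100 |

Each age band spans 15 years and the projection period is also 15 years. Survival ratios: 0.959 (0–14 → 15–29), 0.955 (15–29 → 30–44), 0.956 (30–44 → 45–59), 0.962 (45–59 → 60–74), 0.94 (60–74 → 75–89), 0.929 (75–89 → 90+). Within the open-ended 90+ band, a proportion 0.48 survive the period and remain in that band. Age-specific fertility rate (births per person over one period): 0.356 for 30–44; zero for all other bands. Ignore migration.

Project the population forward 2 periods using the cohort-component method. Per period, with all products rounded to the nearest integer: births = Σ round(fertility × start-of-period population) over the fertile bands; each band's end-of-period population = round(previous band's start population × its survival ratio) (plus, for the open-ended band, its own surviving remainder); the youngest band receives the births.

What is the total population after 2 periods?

Period 1.
Births: 17700 * 0.356 = 6301
15–29: 7200 * 0.959 = 6905
30–44: 17400 * 0.955 = 16617
45–59: 17700 * 0.956 = 16921
60–74: 12100 * 0.962 = 11640
75–89: 2400 * 0.94 = 2256
90+: 13000 * 0.929 + 5100 * 0.48 = 12077 + 2448 = 14525
Population now: 0–14=6301, 15–29=6905, 30–44=16617, 45–59=16921, 60–74=11640, 75–89=2256, 90+=14525
Period 2.
Births: 16617 * 0.356 = 5916
15–29: 6301 * 0.959 = 6043
30–44: 6905 * 0.955 = 6594
45–59: 16617 * 0.956 = 15886
60–74: 16921 * 0.962 = 16278
75–89: 11640 * 0.94 = 10942
90+: 2256 * 0.929 + 14525 * 0.48 = 2096 + 6972 = 9068
Population now: 0–14=5916, 15–29=6043, 30–44=6594, 45–59=15886, 60–74=16278, 75–89=10942, 90+=9068
Total after period 2: 5916 + 6043 + 6594 + 15886 + 16278 + 10942 + 9068 = 70727

70727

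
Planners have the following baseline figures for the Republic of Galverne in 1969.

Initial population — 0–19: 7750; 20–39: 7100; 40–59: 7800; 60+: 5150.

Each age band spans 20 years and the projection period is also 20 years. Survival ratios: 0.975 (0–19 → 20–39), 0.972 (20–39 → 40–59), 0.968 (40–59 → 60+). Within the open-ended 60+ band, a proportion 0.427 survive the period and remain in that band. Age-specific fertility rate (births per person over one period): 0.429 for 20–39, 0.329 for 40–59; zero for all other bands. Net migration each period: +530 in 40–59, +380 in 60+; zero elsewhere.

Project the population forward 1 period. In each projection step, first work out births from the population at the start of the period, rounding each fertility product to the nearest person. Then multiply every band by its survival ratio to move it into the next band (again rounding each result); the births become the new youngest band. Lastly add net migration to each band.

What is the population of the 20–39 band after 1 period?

7556

[period 1]
Births: 7100 × 0.429 = 3046  |  7800 × 0.329 = 2566 — total 5612
20–39: 7750 × 0.975 = 7556
40–59: 7100 × 0.972 = 6901
60+: 7800 × 0.968 + 5150 × 0.427 = 7550 + 2199 = 9749
Net migration: 40–59 + 530 → 7431; 60+ + 380 → 10129
Population now: 0–19=5612, 20–39=7556, 40–59=7431, 60+=10129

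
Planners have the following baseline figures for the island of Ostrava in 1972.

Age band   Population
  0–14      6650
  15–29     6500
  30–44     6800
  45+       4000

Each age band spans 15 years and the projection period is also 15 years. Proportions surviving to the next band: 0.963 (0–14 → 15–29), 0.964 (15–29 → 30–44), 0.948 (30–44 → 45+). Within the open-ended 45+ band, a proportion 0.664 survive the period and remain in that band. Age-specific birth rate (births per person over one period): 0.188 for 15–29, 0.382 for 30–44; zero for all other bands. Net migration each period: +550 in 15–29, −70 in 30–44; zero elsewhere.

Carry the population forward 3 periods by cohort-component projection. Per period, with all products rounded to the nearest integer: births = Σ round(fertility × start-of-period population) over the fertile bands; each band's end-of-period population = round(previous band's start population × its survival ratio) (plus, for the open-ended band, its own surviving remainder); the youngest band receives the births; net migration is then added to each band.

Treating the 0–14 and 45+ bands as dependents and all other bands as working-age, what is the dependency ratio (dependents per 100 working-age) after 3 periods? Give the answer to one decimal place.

Call the bands 1 to 4, youngest first.
Period 1:
Births: 6500 × 0.188 = 1222, 6800 × 0.382 = 2598 — total 3820
Band 2: 6650 × 0.963 = 6404
Band 3: 6500 × 0.964 = 6266
Band 4: 6800 × 0.948 + 4000 × 0.664 = 6446 + 2656 = 9102
Net migration: Band 2 + 550 → 6954; Band 3 − 70 → 6196
→ [3820, 6954, 6196, 9102]
Period 2:
Births: 6954 × 0.188 = 1307, 6196 × 0.382 = 2367 — total 3674
Band 2: 3820 × 0.963 = 3679
Band 3: 6954 × 0.964 = 6704
Band 4: 6196 × 0.948 + 9102 × 0.664 = 5874 + 6044 = 11918
Net migration: Band 2 + 550 → 4229; Band 3 − 70 → 6634
→ [3674, 4229, 6634, 11918]
Period 3:
Births: 4229 × 0.188 = 795, 6634 × 0.382 = 2534 — total 3329
Band 2: 3674 × 0.963 = 3538
Band 3: 4229 × 0.964 = 4077
Band 4: 6634 × 0.948 + 11918 × 0.664 = 6289 + 7914 = 14203
Net migration: Band 2 + 550 → 4088; Band 3 − 70 → 4007
→ [3329, 4088, 4007, 14203]
Dependents (band 0–14 + band 45+) = 3329 + 14203 = 17532; working-age = 8095; ratio = 17532/8095 × 100 = 216.6

216.6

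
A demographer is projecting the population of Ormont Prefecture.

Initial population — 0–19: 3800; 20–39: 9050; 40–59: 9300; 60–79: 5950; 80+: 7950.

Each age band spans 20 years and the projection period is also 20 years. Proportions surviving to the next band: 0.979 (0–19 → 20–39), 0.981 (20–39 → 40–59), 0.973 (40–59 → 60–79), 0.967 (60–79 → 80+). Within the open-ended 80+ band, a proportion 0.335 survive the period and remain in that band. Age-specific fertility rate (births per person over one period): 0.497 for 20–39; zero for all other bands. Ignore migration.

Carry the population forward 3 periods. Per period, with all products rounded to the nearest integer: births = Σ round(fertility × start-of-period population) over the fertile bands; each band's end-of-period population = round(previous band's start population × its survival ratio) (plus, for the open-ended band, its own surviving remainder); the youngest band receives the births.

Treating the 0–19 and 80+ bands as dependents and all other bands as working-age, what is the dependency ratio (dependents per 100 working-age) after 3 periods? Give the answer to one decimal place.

[period 1]
Births: 9050 × 0.497 = 4498
20–39: 3800 × 0.979 = 3720
40–59: 9050 × 0.981 = 8878
60–79: 9300 × 0.973 = 9049
80+: 5950 × 0.967 + 7950 × 0.335 = 5754 + 2663 = 8417
Population now: 0–19=4498, 20–39=3720, 40–59=8878, 60–79=9049, 80+=8417
[period 2]
Births: 3720 × 0.497 = 1849
20–39: 4498 × 0.979 = 4404
40–59: 3720 × 0.981 = 3649
60–79: 8878 × 0.973 = 8638
80+: 9049 × 0.967 + 8417 × 0.335 = 8750 + 2820 = 11570
Population now: 0–19=1849, 20–39=4404, 40–59=3649, 60–79=8638, 80+=11570
[period 3]
Births: 4404 × 0.497 = 2189
20–39: 1849 × 0.979 = 1810
40–59: 4404 × 0.981 = 4320
60–79: 3649 × 0.973 = 3550
80+: 8638 × 0.967 + 11570 × 0.335 = 8353 + 3876 = 12229
Population now: 0–19=2189, 20–39=1810, 40–59=4320, 60–79=3550, 80+=12229
Dependents (band 0–19 + band 80+) = 2189 + 12229 = 14418; working-age = 9680; ratio = 14418/9680 × 100 = 148.9

148.9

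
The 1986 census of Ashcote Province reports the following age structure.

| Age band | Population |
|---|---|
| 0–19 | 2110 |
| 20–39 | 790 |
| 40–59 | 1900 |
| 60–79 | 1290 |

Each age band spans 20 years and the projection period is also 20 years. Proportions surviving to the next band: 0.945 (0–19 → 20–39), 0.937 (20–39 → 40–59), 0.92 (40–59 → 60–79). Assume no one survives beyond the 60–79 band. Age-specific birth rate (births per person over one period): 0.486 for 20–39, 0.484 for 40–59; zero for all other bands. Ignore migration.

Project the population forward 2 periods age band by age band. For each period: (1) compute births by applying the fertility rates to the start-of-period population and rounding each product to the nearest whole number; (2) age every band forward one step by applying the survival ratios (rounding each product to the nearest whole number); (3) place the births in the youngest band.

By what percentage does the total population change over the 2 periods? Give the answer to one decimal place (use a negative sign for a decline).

(Bands numbered youngest = 1 to oldest = 4.)
After projecting period 1:
Births: 790 × 0.486 = 384  |  1900 × 0.484 = 920 → 1304
Band 2: 2110 × 0.945 = 1994
Band 3: 790 × 0.937 = 740
Band 4: 1900 × 0.92 = 1748
Population now: 0–19=1304, 20–39=1994, 40–59=740, 60–79=1748
After projecting period 2:
Births: 1994 × 0.486 = 969  |  740 × 0.484 = 358 → 1327
Band 2: 1304 × 0.945 = 1232
Band 3: 1994 × 0.937 = 1868
Band 4: 740 × 0.92 = 681
Population now: 0–19=1327, 20–39=1232, 40–59=1868, 60–79=681
Total: 6090 → 5108; change = -982; percentage change = -16.1%

-16.1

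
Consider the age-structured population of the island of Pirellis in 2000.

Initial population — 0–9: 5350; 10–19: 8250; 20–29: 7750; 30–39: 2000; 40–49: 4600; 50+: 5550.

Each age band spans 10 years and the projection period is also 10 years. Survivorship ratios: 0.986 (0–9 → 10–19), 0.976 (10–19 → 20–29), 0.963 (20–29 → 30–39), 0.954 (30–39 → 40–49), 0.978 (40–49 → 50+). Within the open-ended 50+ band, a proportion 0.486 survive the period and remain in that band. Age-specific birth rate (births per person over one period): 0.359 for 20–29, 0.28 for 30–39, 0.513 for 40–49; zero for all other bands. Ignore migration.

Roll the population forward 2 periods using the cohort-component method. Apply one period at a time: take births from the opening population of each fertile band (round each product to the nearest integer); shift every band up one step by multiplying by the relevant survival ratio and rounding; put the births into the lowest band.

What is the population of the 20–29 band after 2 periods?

Period 1.
Births: 7750 × 0.359 = 2782, 2000 × 0.28 = 560, 4600 × 0.513 = 2360 ⇒ total 5702
10–19: 5350 × 0.986 = 5275
20–29: 8250 × 0.976 = 8052
30–39: 7750 × 0.963 = 7463
40–49: 2000 × 0.954 = 1908
50+: 4600 × 0.978 + 5550 × 0.486 = 4499 + 2697 = 7196
End of period: [5702, 5275, 8052, 7463, 1908, 7196]
Period 2.
Births: 8052 × 0.359 = 2891, 7463 × 0.28 = 2090, 1908 × 0.513 = 979 ⇒ total 5960
10–19: 5702 × 0.986 = 5622
20–29: 5275 × 0.976 = 5148
30–39: 8052 × 0.963 = 7754
40–49: 7463 × 0.954 = 7120
50+: 1908 × 0.978 + 7196 × 0.486 = 1866 + 3497 = 5363
End of period: [5960, 5622, 5148, 7754, 7120, 5363]

5148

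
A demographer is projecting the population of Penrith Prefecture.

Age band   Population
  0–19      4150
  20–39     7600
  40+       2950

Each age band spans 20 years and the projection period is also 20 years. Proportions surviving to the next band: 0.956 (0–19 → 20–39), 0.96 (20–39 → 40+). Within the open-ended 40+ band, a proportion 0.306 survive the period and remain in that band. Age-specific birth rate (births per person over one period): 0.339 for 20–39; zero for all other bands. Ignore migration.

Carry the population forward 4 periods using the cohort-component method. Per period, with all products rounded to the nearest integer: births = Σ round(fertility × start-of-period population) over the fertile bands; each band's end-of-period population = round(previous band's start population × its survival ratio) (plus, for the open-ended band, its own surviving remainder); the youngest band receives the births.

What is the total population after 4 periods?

3784

Call the groups 1 to 3, youngest first.
Period 1.
Births: 7600 × 0.339 = 2576
Group 2: 4150 × 0.956 = 3967
Group 3: 7600 × 0.96 + 2950 × 0.306 = 7296 + 903 = 8199
End of period: [2576, 3967, 8199]
Period 2.
Births: 3967 × 0.339 = 1345
Group 2: 2576 × 0.956 = 2463
Group 3: 3967 × 0.96 + 8199 × 0.306 = 3808 + 2509 = 6317
End of period: [1345, 2463, 6317]
Period 3.
Births: 2463 × 0.339 = 835
Group 2: 1345 × 0.956 = 1286
Group 3: 2463 × 0.96 + 6317 × 0.306 = 2364 + 1933 = 4297
End of period: [835, 1286, 4297]
Period 4.
Births: 1286 × 0.339 = 436
Group 2: 835 × 0.956 = 798
Group 3: 1286 × 0.96 + 4297 × 0.306 = 1235 + 1315 = 2550
End of period: [436, 798, 2550]
Total after period 4: 436 + 798 + 2550 = 3784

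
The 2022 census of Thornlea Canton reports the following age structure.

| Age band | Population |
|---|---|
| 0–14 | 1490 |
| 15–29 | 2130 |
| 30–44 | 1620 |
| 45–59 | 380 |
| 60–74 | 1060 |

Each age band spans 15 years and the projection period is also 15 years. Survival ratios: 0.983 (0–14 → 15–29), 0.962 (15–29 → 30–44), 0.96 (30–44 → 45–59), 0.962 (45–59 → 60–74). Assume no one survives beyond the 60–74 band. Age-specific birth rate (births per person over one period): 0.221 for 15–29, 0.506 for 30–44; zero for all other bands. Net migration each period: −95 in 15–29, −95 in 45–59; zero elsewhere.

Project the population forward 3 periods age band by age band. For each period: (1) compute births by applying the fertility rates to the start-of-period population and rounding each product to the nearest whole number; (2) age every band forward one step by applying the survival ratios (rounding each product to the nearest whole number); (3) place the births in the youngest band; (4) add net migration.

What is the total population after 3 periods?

6248

[period 1]
Births: 2130 × 0.221 = 471, 1620 × 0.506 = 820 → total 1291
15–29: 1490 × 0.983 = 1465
30–44: 2130 × 0.962 = 2049
45–59: 1620 × 0.96 = 1555
60–74: 380 × 0.962 = 366
Net migration: 15–29 − 95 → 1370; 45–59 − 95 → 1460
Population now: 0–14=1291, 15–29=1370, 30–44=2049, 45–59=1460, 60–74=366
[period 2]
Births: 1370 × 0.221 = 303, 2049 × 0.506 = 1037 → total 1340
15–29: 1291 × 0.983 = 1269
30–44: 1370 × 0.962 = 1318
45–59: 2049 × 0.96 = 1967
60–74: 1460 × 0.962 = 1405
Net migration: 15–29 − 95 → 1174; 45–59 − 95 → 1872
Population now: 0–14=1340, 15–29=1174, 30–44=1318, 45–59=1872, 60–74=1405
[period 3]
Births: 1174 × 0.221 = 259, 1318 × 0.506 = 667 → total 926
15–29: 1340 × 0.983 = 1317
30–44: 1174 × 0.962 = 1129
45–59: 1318 × 0.96 = 1265
60–74: 1872 × 0.962 = 1801
Net migration: 15–29 − 95 → 1222; 45–59 − 95 → 1170
Population now: 0–14=926, 15–29=1222, 30–44=1129, 45–59=1170, 60–74=1801
Total after period 3: 926 + 1222 + 1129 + 1170 + 1801 = 6248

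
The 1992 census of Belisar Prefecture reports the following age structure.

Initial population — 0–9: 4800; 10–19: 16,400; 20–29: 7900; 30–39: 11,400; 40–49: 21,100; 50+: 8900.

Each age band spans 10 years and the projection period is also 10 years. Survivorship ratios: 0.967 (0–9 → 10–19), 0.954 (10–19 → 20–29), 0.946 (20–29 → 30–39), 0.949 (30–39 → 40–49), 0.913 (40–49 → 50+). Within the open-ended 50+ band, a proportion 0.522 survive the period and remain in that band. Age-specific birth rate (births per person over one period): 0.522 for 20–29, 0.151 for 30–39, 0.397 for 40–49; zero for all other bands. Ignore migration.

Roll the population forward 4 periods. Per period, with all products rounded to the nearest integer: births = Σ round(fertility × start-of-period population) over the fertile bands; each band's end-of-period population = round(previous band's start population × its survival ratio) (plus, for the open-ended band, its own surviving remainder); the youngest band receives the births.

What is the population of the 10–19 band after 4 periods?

(Groups numbered youngest = 1 to oldest = 6.)
Period 1:
Births: 7900 × 0.522 = 4124 ; 11400 × 0.151 = 1721 ; 21100 × 0.397 = 8377 → 14222
Group 2: 4800 × 0.967 = 4642
Group 3: 16400 × 0.954 = 15646
Group 4: 7900 × 0.946 = 7473
Group 5: 11400 × 0.949 = 10819
Group 6: 21100 × 0.913 + 8900 × 0.522 = 19264 + 4646 = 23910
→ [14222, 4642, 15646, 7473, 10819, 23910]
Period 2:
Births: 15646 × 0.522 = 8167 ; 7473 × 0.151 = 1128 ; 10819 × 0.397 = 4295 → 13590
Group 2: 14222 × 0.967 = 13753
Group 3: 4642 × 0.954 = 4428
Group 4: 15646 × 0.946 = 14801
Group 5: 7473 × 0.949 = 7092
Group 6: 10819 × 0.913 + 23910 × 0.522 = 9878 + 12481 = 22359
→ [13590, 13753, 4428, 14801, 7092, 22359]
Period 3:
Births: 4428 × 0.522 = 2311 ; 14801 × 0.151 = 2235 ; 7092 × 0.397 = 2816 → 7362
Group 2: 13590 × 0.967 = 13142
Group 3: 13753 × 0.954 = 13120
Group 4: 4428 × 0.946 = 4189
Group 5: 14801 × 0.949 = 14046
Group 6: 7092 × 0.913 + 22359 × 0.522 = 6475 + 11671 = 18146
→ [7362, 13142, 13120, 4189, 14046, 18146]
Period 4:
Births: 13120 × 0.522 = 6849 ; 4189 × 0.151 = 633 ; 14046 × 0.397 = 5576 → 13058
Group 2: 7362 × 0.967 = 7119
Group 3: 13142 × 0.954 = 12537
Group 4: 13120 × 0.946 = 12412
Group 5: 4189 × 0.949 = 3975
Group 6: 14046 × 0.913 + 18146 × 0.522 = 12824 + 9472 = 22296
→ [13058, 7119, 12537, 12412, 3975, 22296]

7119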